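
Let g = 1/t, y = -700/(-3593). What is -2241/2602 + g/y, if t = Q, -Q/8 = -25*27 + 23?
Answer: -4086495107/4750211200 ≈ -0.86028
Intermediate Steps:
y = 700/3593 (y = -700*(-1/3593) = 700/3593 ≈ 0.19482)
Q = 5216 (Q = -8*(-25*27 + 23) = -8*(-675 + 23) = -8*(-652) = 5216)
t = 5216
g = 1/5216 ≈ 0.00019172
-2241/2602 + g/y = -2241/2602 + 1/(5216*(700/3593)) = -2241*1/2602 + (1/5216)*(3593/700) = -2241/2602 + 3593/3651200 = -4086495107/4750211200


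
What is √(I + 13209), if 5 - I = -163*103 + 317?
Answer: √29686 ≈ 172.30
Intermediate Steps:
I = 16477 (I = 5 - (-163*103 + 317) = 5 - (-16789 + 317) = 5 - 1*(-16472) = 5 + 16472 = 16477)
√(I + 13209) = √(16477 + 13209) = √29686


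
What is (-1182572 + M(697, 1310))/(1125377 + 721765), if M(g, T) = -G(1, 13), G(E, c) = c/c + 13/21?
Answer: -12417023/19394991 ≈ -0.64022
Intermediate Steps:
G(E, c) = 34/21 (G(E, c) = 1 + 13*(1/21) = 1 + 13/21 = 34/21)
M(g, T) = -34/21 (M(g, T) = -1*34/21 = -34/21)
(-1182572 + M(697, 1310))/(1125377 + 721765) = (-1182572 - 34/21)/(1125377 + 721765) = -24834046/21/1847142 = -24834046/21*1/1847142 = -12417023/19394991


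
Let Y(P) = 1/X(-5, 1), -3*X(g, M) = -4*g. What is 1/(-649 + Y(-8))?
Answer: -20/12983 ≈ -0.0015405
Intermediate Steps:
X(g, M) = 4*g/3 (X(g, M) = -(-4)*g/3 = 4*g/3)
Y(P) = -3/20 (Y(P) = 1/((4/3)*(-5)) = 1/(-20/3) = -3/20)
1/(-649 + Y(-8)) = 1/(-649 - 3/20) = 1/(-12983/20) = -20/12983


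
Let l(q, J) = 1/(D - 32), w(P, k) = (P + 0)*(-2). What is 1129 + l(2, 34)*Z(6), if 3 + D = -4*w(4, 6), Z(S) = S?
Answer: 1127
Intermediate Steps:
w(P, k) = -2*P (w(P, k) = P*(-2) = -2*P)
D = 29 (D = -3 - (-8)*4 = -3 - 4*(-8) = -3 + 32 = 29)
l(q, J) = -⅓ (l(q, J) = 1/(29 - 32) = 1/(-3) = -⅓)
1129 + l(2, 34)*Z(6) = 1129 - ⅓*6 = 1129 - 2 = 1127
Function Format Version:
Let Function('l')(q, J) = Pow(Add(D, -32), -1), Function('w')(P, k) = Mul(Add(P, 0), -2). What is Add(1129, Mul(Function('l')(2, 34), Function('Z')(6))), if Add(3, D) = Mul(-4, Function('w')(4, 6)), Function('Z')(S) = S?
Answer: 1127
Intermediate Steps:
Function('w')(P, k) = Mul(-2, P) (Function('w')(P, k) = Mul(P, -2) = Mul(-2, P))
D = 29 (D = Add(-3, Mul(-4, Mul(-2, 4))) = Add(-3, Mul(-4, -8)) = Add(-3, 32) = 29)
Function('l')(q, J) = Rational(-1, 3) (Function('l')(q, J) = Pow(Add(29, -32), -1) = Pow(-3, -1) = Rational(-1, 3))
Add(1129, Mul(Function('l')(2, 34), Function('Z')(6))) = Add(1129, Mul(Rational(-1, 3), 6)) = Add(1129, -2) = 1127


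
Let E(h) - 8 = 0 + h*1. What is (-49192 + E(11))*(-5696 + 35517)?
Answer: -1466388033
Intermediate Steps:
E(h) = 8 + h (E(h) = 8 + (0 + h*1) = 8 + (0 + h) = 8 + h)
(-49192 + E(11))*(-5696 + 35517) = (-49192 + (8 + 11))*(-5696 + 35517) = (-49192 + 19)*29821 = -49173*29821 = -1466388033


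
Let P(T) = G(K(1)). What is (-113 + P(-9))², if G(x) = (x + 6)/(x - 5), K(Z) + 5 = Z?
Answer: 1038361/81 ≈ 12819.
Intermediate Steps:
K(Z) = -5 + Z
G(x) = (6 + x)/(-5 + x)
P(T) = -2/9 (P(T) = (6 + (-5 + 1))/(-5 + (-5 + 1)) = (6 - 4)/(-5 - 4) = 2/(-9) = -⅑*2 = -2/9)
(-113 + P(-9))² = (-113 - 2/9)² = (-1019/9)² = 1038361/81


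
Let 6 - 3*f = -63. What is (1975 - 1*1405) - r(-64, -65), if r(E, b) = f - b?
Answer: 482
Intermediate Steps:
f = 23 (f = 2 - ⅓*(-63) = 2 + 21 = 23)
r(E, b) = 23 - b
(1975 - 1*1405) - r(-64, -65) = (1975 - 1*1405) - (23 - 1*(-65)) = (1975 - 1405) - (23 + 65) = 570 - 1*88 = 570 - 88 = 482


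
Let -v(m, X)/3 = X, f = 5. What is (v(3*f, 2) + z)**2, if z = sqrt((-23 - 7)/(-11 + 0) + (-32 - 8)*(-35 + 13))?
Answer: (66 - sqrt(106810))**2/121 ≈ 562.20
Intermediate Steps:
v(m, X) = -3*X
z = sqrt(106810)/11 (z = sqrt(-30/(-11) - 40*(-22)) = sqrt(-30*(-1/11) + 880) = sqrt(30/11 + 880) = sqrt(9710/11) = sqrt(106810)/11 ≈ 29.711)
(v(3*f, 2) + z)**2 = (-3*2 + sqrt(106810)/11)**2 = (-6 + sqrt(106810)/11)**2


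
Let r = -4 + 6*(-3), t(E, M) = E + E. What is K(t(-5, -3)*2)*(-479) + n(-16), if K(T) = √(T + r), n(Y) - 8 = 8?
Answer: 16 - 479*I*√42 ≈ 16.0 - 3104.3*I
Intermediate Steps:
n(Y) = 16 (n(Y) = 8 + 8 = 16)
t(E, M) = 2*E
r = -22 (r = -4 - 18 = -22)
K(T) = √(-22 + T) (K(T) = √(T - 22) = √(-22 + T))
K(t(-5, -3)*2)*(-479) + n(-16) = √(-22 + (2*(-5))*2)*(-479) + 16 = √(-22 - 10*2)*(-479) + 16 = √(-22 - 20)*(-479) + 16 = √(-42)*(-479) + 16 = (I*√42)*(-479) + 16 = -479*I*√42 + 16 = 16 - 479*I*√42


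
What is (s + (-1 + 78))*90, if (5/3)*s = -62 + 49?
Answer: 6228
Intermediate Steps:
s = -39/5 (s = 3*(-62 + 49)/5 = (3/5)*(-13) = -39/5 ≈ -7.8000)
(s + (-1 + 78))*90 = (-39/5 + (-1 + 78))*90 = (-39/5 + 77)*90 = (346/5)*90 = 6228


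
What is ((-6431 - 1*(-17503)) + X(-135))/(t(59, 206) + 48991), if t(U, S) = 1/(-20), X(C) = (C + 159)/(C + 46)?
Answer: 19707680/87203891 ≈ 0.22600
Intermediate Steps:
X(C) = (159 + C)/(46 + C)
t(U, S) = -1/20
((-6431 - 1*(-17503)) + X(-135))/(t(59, 206) + 48991) = ((-6431 - 1*(-17503)) + (159 - 135)/(46 - 135))/(-1/20 + 48991) = ((-6431 + 17503) + 24/(-89))/(979819/20) = (11072 - 1/89*24)*(20/979819) = (11072 - 24/89)*(20/979819) = (985384/89)*(20/979819) = 19707680/87203891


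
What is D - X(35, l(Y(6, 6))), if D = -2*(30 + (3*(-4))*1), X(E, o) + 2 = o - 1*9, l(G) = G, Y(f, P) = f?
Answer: -31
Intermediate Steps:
X(E, o) = -11 + o (X(E, o) = -2 + (o - 1*9) = -2 + (o - 9) = -2 + (-9 + o) = -11 + o)
D = -36 (D = -2*(30 - 12*1) = -2*(30 - 12) = -2*18 = -36)
D - X(35, l(Y(6, 6))) = -36 - (-11 + 6) = -36 - 1*(-5) = -36 + 5 = -31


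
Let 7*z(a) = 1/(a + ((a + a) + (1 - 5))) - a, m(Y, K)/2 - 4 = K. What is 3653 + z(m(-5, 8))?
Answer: 248171/68 ≈ 3649.6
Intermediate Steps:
m(Y, K) = 8 + 2*K
z(a) = -a/7 + 1/(7*(-4 + 3*a)) (z(a) = (1/(a + ((a + a) + (1 - 5))) - a)/7 = (1/(a + (2*a - 4)) - a)/7 = (1/(a + (-4 + 2*a)) - a)/7 = (1/(-4 + 3*a) - a)/7 = -a/7 + 1/(7*(-4 + 3*a)))
3653 + z(m(-5, 8)) = 3653 + (1 - 3*(8 + 2*8)² + 4*(8 + 2*8))/(7*(-4 + 3*(8 + 2*8))) = 3653 + (1 - 3*(8 + 16)² + 4*(8 + 16))/(7*(-4 + 3*(8 + 16))) = 3653 + (1 - 3*24² + 4*24)/(7*(-4 + 3*24)) = 3653 + (1 - 3*576 + 96)/(7*(-4 + 72)) = 3653 + (⅐)*(1 - 1728 + 96)/68 = 3653 + (⅐)*(1/68)*(-1631) = 3653 - 233/68 = 248171/68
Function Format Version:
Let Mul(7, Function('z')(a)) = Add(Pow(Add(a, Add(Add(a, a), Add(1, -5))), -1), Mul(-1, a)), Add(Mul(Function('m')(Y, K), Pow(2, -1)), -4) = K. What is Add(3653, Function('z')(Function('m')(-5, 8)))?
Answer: Rational(248171, 68) ≈ 3649.6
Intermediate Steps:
Function('m')(Y, K) = Add(8, Mul(2, K))
Function('z')(a) = Add(Mul(Rational(-1, 7), a), Mul(Rational(1, 7), Pow(Add(-4, Mul(3, a)), -1))) (Function('z')(a) = Mul(Rational(1, 7), Add(Pow(Add(a, Add(Add(a, a), Add(1, -5))), -1), Mul(-1, a))) = Mul(Rational(1, 7), Add(Pow(Add(a, Add(Mul(2, a), -4)), -1), Mul(-1, a))) = Mul(Rational(1, 7), Add(Pow(Add(a, Add(-4, Mul(2, a))), -1), Mul(-1, a))) = Mul(Rational(1, 7), Add(Pow(Add(-4, Mul(3, a)), -1), Mul(-1, a))) = Add(Mul(Rational(-1, 7), a), Mul(Rational(1, 7), Pow(Add(-4, Mul(3, a)), -1))))
Add(3653, Function('z')(Function('m')(-5, 8))) = Add(3653, Mul(Rational(1, 7), Pow(Add(-4, Mul(3, Add(8, Mul(2, 8)))), -1), Add(1, Mul(-3, Pow(Add(8, Mul(2, 8)), 2)), Mul(4, Add(8, Mul(2, 8)))))) = Add(3653, Mul(Rational(1, 7), Pow(Add(-4, Mul(3, Add(8, 16))), -1), Add(1, Mul(-3, Pow(Add(8, 16), 2)), Mul(4, Add(8, 16))))) = Add(3653, Mul(Rational(1, 7), Pow(Add(-4, Mul(3, 24)), -1), Add(1, Mul(-3, Pow(24, 2)), Mul(4, 24)))) = Add(3653, Mul(Rational(1, 7), Pow(Add(-4, 72), -1), Add(1, Mul(-3, 576), 96))) = Add(3653, Mul(Rational(1, 7), Pow(68, -1), Add(1, -1728, 96))) = Add(3653, Mul(Rational(1, 7), Rational(1, 68), -1631)) = Add(3653, Rational(-233, 68)) = Rational(248171, 68)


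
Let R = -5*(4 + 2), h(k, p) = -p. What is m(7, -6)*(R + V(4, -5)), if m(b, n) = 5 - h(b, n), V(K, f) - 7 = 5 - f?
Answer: 13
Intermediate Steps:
V(K, f) = 12 - f (V(K, f) = 7 + (5 - f) = 12 - f)
m(b, n) = 5 + n (m(b, n) = 5 - (-1)*n = 5 + n)
R = -30 (R = -5*6 = -30)
m(7, -6)*(R + V(4, -5)) = (5 - 6)*(-30 + (12 - 1*(-5))) = -(-30 + (12 + 5)) = -(-30 + 17) = -1*(-13) = 13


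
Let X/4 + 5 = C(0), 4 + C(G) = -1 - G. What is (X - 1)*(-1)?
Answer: 41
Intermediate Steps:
C(G) = -5 - G (C(G) = -4 + (-1 - G) = -5 - G)
X = -40 (X = -20 + 4*(-5 - 1*0) = -20 + 4*(-5 + 0) = -20 + 4*(-5) = -20 - 20 = -40)
(X - 1)*(-1) = (-40 - 1)*(-1) = -41*(-1) = 41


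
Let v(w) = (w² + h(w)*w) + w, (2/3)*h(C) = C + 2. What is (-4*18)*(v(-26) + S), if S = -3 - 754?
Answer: -59688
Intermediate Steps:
h(C) = 3 + 3*C/2 (h(C) = 3*(C + 2)/2 = 3*(2 + C)/2 = 3 + 3*C/2)
S = -757
v(w) = w + w² + w*(3 + 3*w/2) (v(w) = (w² + (3 + 3*w/2)*w) + w = (w² + w*(3 + 3*w/2)) + w = w + w² + w*(3 + 3*w/2))
(-4*18)*(v(-26) + S) = (-4*18)*((½)*(-26)*(8 + 5*(-26)) - 757) = -72*((½)*(-26)*(8 - 130) - 757) = -72*((½)*(-26)*(-122) - 757) = -72*(1586 - 757) = -72*829 = -59688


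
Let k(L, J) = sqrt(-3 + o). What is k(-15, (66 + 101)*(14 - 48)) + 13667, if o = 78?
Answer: 13667 + 5*sqrt(3) ≈ 13676.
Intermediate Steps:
k(L, J) = 5*sqrt(3) (k(L, J) = sqrt(-3 + 78) = sqrt(75) = 5*sqrt(3))
k(-15, (66 + 101)*(14 - 48)) + 13667 = 5*sqrt(3) + 13667 = 13667 + 5*sqrt(3)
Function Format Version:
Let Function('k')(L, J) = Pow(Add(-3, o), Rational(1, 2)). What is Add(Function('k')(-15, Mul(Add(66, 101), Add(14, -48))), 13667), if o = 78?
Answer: Add(13667, Mul(5, Pow(3, Rational(1, 2)))) ≈ 13676.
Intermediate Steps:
Function('k')(L, J) = Mul(5, Pow(3, Rational(1, 2))) (Function('k')(L, J) = Pow(Add(-3, 78), Rational(1, 2)) = Pow(75, Rational(1, 2)) = Mul(5, Pow(3, Rational(1, 2))))
Add(Function('k')(-15, Mul(Add(66, 101), Add(14, -48))), 13667) = Add(Mul(5, Pow(3, Rational(1, 2))), 13667) = Add(13667, Mul(5, Pow(3, Rational(1, 2))))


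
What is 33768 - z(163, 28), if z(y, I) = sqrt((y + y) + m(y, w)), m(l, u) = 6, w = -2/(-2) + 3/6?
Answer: 33768 - 2*sqrt(83) ≈ 33750.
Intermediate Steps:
w = 3/2 (w = -2*(-1/2) + 3*(1/6) = 1 + 1/2 = 3/2 ≈ 1.5000)
z(y, I) = sqrt(6 + 2*y) (z(y, I) = sqrt((y + y) + 6) = sqrt(2*y + 6) = sqrt(6 + 2*y))
33768 - z(163, 28) = 33768 - sqrt(6 + 2*163) = 33768 - sqrt(6 + 326) = 33768 - sqrt(332) = 33768 - 2*sqrt(83)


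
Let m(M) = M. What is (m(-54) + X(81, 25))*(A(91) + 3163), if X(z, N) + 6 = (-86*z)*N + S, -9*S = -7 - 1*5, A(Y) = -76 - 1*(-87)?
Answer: -552938308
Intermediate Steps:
A(Y) = 11 (A(Y) = -76 + 87 = 11)
S = 4/3 (S = -(-7 - 1*5)/9 = -(-7 - 5)/9 = -⅑*(-12) = 4/3 ≈ 1.3333)
X(z, N) = -14/3 - 86*N*z (X(z, N) = -6 + ((-86*z)*N + 4/3) = -6 + (-86*N*z + 4/3) = -6 + (4/3 - 86*N*z) = -14/3 - 86*N*z)
(m(-54) + X(81, 25))*(A(91) + 3163) = (-54 + (-14/3 - 86*25*81))*(11 + 3163) = (-54 + (-14/3 - 174150))*3174 = (-54 - 522464/3)*3174 = -522626/3*3174 = -552938308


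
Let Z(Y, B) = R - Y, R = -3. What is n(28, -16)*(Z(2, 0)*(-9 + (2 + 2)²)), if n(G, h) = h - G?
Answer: 1540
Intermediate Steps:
Z(Y, B) = -3 - Y
n(28, -16)*(Z(2, 0)*(-9 + (2 + 2)²)) = (-16 - 1*28)*((-3 - 1*2)*(-9 + (2 + 2)²)) = (-16 - 28)*((-3 - 2)*(-9 + 4²)) = -(-220)*(-9 + 16) = -(-220)*7 = -44*(-35) = 1540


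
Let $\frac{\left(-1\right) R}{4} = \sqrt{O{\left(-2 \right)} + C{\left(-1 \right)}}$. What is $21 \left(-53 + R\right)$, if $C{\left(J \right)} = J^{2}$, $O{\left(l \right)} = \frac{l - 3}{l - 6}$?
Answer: $-1113 - 21 \sqrt{26} \approx -1220.1$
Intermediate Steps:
$O{\left(l \right)} = \frac{-3 + l}{-6 + l}$
$R = - \sqrt{26}$ ($R = - 4 \sqrt{\frac{-3 - 2}{-6 - 2} + \left(-1\right)^{2}} = - 4 \sqrt{\frac{1}{-8} \left(-5\right) + 1} = - 4 \sqrt{\left(- \frac{1}{8}\right) \left(-5\right) + 1} = - 4 \sqrt{\frac{5}{8} + 1} = - 4 \sqrt{\frac{13}{8}} = - 4 \frac{\sqrt{26}}{4} = - \sqrt{26} \approx -5.099$)
$21 \left(-53 + R\right) = 21 \left(-53 - \sqrt{26}\right) = -1113 - 21 \sqrt{26}$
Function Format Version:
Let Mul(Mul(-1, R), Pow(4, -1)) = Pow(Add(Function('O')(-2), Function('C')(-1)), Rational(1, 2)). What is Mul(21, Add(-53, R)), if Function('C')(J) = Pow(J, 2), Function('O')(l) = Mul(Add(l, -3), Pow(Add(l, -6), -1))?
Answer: Add(-1113, Mul(-21, Pow(26, Rational(1, 2)))) ≈ -1220.1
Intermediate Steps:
Function('O')(l) = Mul(Pow(Add(-6, l), -1), Add(-3, l)) (Function('O')(l) = Mul(Add(-3, l), Pow(Add(-6, l), -1)) = Mul(Pow(Add(-6, l), -1), Add(-3, l)))
R = Mul(-1, Pow(26, Rational(1, 2))) (R = Mul(-4, Pow(Add(Mul(Pow(Add(-6, -2), -1), Add(-3, -2)), Pow(-1, 2)), Rational(1, 2))) = Mul(-4, Pow(Add(Mul(Pow(-8, -1), -5), 1), Rational(1, 2))) = Mul(-4, Pow(Add(Mul(Rational(-1, 8), -5), 1), Rational(1, 2))) = Mul(-4, Pow(Add(Rational(5, 8), 1), Rational(1, 2))) = Mul(-4, Pow(Rational(13, 8), Rational(1, 2))) = Mul(-4, Mul(Rational(1, 4), Pow(26, Rational(1, 2)))) = Mul(-1, Pow(26, Rational(1, 2))) ≈ -5.0990)
Mul(21, Add(-53, R)) = Mul(21, Add(-53, Mul(-1, Pow(26, Rational(1, 2))))) = Add(-1113, Mul(-21, Pow(26, Rational(1, 2))))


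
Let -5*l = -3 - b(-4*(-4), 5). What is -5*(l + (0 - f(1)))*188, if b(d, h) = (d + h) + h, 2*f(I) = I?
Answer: -4982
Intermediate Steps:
f(I) = I/2
b(d, h) = d + 2*h
l = 29/5 (l = -(-3 - (-4*(-4) + 2*5))/5 = -(-3 - (16 + 10))/5 = -(-3 - 1*26)/5 = -(-3 - 26)/5 = -1/5*(-29) = 29/5 ≈ 5.8000)
-5*(l + (0 - f(1)))*188 = -5*(29/5 + (0 - 1/2))*188 = -5*(29/5 - 1/2)*188 = -5*53/10*188 = -53/2*188 = -4982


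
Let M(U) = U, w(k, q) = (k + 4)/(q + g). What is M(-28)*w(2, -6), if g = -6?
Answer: 14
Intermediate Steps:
w(k, q) = (4 + k)/(-6 + q) (w(k, q) = (k + 4)/(q - 6) = (4 + k)/(-6 + q))
M(-28)*w(2, -6) = -28*(4 + 2)/(-6 - 6) = -28*6/(-12) = -(-7)*6/3 = -28*(-½) = 14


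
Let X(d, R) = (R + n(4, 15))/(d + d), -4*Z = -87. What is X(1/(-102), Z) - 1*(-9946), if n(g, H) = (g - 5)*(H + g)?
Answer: 39223/4 ≈ 9805.8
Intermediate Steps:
n(g, H) = (-5 + g)*(H + g)
Z = 87/4 (Z = -¼*(-87) = 87/4 ≈ 21.750)
X(d, R) = (-19 + R)/(2*d) (X(d, R) = (R + (4² - 5*15 - 5*4 + 15*4))/(d + d) = (R + (16 - 75 - 20 + 60))/((2*d)) = (R - 19)*(1/(2*d)) = (-19 + R)*(1/(2*d)) = (-19 + R)/(2*d))
X(1/(-102), Z) - 1*(-9946) = (-19 + 87/4)/(2*(1/(-102))) - 1*(-9946) = (½)*(11/4)/(-1/102) + 9946 = (½)*(-102)*(11/4) + 9946 = -561/4 + 9946 = 39223/4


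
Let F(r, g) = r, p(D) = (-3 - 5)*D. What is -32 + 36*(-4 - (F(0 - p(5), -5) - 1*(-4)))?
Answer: -1760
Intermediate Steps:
p(D) = -8*D
-32 + 36*(-4 - (F(0 - p(5), -5) - 1*(-4))) = -32 + 36*(-4 - ((0 - (-8)*5) - 1*(-4))) = -32 + 36*(-4 - ((0 - 1*(-40)) + 4)) = -32 + 36*(-4 - ((0 + 40) + 4)) = -32 + 36*(-4 - (40 + 4)) = -32 + 36*(-4 - 1*44) = -32 + 36*(-4 - 44) = -32 + 36*(-48) = -32 - 1728 = -1760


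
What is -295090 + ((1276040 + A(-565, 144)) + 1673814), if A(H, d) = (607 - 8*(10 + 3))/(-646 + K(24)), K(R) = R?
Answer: 1651262705/622 ≈ 2.6548e+6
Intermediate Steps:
A(H, d) = -503/622 (A(H, d) = (607 - 8*(10 + 3))/(-646 + 24) = (607 - 8*13)/(-622) = (607 - 104)*(-1/622) = 503*(-1/622) = -503/622)
-295090 + ((1276040 + A(-565, 144)) + 1673814) = -295090 + ((1276040 - 503/622) + 1673814) = -295090 + (793696377/622 + 1673814) = -295090 + 1834808685/622 = 1651262705/622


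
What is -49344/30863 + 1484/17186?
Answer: -401112646/265205759 ≈ -1.5125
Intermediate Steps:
-49344/30863 + 1484/17186 = -49344*1/30863 + 1484*(1/17186) = -49344/30863 + 742/8593 = -401112646/265205759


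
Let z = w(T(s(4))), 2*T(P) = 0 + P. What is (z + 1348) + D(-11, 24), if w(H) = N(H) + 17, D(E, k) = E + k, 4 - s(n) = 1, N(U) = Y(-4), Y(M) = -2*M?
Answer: 1386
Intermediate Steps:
N(U) = 8 (N(U) = -2*(-4) = 8)
s(n) = 3 (s(n) = 4 - 1*1 = 4 - 1 = 3)
T(P) = P/2 (T(P) = (0 + P)/2 = P/2)
w(H) = 25 (w(H) = 8 + 17 = 25)
z = 25
(z + 1348) + D(-11, 24) = (25 + 1348) + (-11 + 24) = 1373 + 13 = 1386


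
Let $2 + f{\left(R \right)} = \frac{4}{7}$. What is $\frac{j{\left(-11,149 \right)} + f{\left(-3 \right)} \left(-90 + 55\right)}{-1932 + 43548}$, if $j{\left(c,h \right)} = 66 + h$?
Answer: $\frac{265}{41616} \approx 0.0063677$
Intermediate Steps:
$f{\left(R \right)} = - \frac{10}{7}$ ($f{\left(R \right)} = -2 + \frac{4}{7} = - \frac{10}{7}$)
$\frac{j{\left(-11,149 \right)} + f{\left(-3 \right)} \left(-90 + 55\right)}{-1932 + 43548} = \frac{\left(66 + 149\right) - \frac{10 \left(-90 + 55\right)}{7}}{-1932 + 43548} = \frac{215 - -50}{41616} = \left(215 + 50\right) \frac{1}{41616} = 265 \cdot \frac{1}{41616} = \frac{265}{41616}$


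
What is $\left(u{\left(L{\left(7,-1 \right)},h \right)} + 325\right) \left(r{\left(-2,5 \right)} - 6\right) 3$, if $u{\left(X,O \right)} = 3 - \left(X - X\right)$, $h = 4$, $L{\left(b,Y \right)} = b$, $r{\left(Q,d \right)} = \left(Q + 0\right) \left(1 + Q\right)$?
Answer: $-3936$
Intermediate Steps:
$r{\left(Q,d \right)} = Q \left(1 + Q\right)$
$u{\left(X,O \right)} = 3$ ($u{\left(X,O \right)} = 3 - 0 = 3 + 0 = 3$)
$\left(u{\left(L{\left(7,-1 \right)},h \right)} + 325\right) \left(r{\left(-2,5 \right)} - 6\right) 3 = \left(3 + 325\right) \left(- 2 \left(1 - 2\right) - 6\right) 3 = 328 \left(\left(-2\right) \left(-1\right) - 6\right) 3 = 328 \left(2 - 6\right) 3 = 328 \left(\left(-4\right) 3\right) = 328 \left(-12\right) = -3936$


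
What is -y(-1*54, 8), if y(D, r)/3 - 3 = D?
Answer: 153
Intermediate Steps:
y(D, r) = 9 + 3*D
-y(-1*54, 8) = -(9 + 3*(-1*54)) = -(9 + 3*(-54)) = -(9 - 162) = -1*(-153) = 153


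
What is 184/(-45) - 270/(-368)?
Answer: -27781/8280 ≈ -3.3552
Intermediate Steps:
184/(-45) - 270/(-368) = 184*(-1/45) - 270*(-1/368) = -184/45 + 135/184 = -27781/8280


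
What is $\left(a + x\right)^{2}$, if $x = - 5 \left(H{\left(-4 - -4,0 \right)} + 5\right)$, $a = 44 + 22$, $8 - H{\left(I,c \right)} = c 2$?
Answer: $1$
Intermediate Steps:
$H{\left(I,c \right)} = 8 - 2 c$ ($H{\left(I,c \right)} = 8 - c 2 = 8 - 2 c$)
$a = 66$
$x = -65$ ($x = - 5 \left(\left(8 - 0\right) + 5\right) = - 5 \left(\left(8 + 0\right) + 5\right) = - 5 \left(8 + 5\right) = \left(-5\right) 13 = -65$)
$\left(a + x\right)^{2} = \left(66 - 65\right)^{2} = 1^{2} = 1$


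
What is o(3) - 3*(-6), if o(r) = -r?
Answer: 15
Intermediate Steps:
o(3) - 3*(-6) = -1*3 - 3*(-6) = -3 + 18 = 15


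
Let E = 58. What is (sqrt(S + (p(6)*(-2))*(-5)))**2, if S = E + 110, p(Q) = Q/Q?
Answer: 178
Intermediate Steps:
p(Q) = 1
S = 168 (S = 58 + 110 = 168)
(sqrt(S + (p(6)*(-2))*(-5)))**2 = (sqrt(168 + (1*(-2))*(-5)))**2 = (sqrt(168 - 2*(-5)))**2 = (sqrt(168 + 10))**2 = (sqrt(178))**2 = 178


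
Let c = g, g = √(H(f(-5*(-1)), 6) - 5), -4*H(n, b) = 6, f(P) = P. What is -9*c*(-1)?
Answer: 9*I*√26/2 ≈ 22.946*I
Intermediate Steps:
H(n, b) = -3/2 (H(n, b) = -¼*6 = -3/2)
g = I*√26/2 (g = √(-3/2 - 5) = √(-13/2) = I*√26/2 ≈ 2.5495*I)
c = I*√26/2 ≈ 2.5495*I
-9*c*(-1) = -9*I*√26/2*(-1) = 9*I*√26/2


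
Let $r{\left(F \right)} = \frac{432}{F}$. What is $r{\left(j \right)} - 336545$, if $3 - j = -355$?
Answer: $- \frac{60241339}{179} \approx -3.3654 \cdot 10^{5}$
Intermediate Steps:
$j = 358$ ($j = 3 - -355 = 3 + 355 = 358$)
$r{\left(j \right)} - 336545 = \frac{432}{358} - 336545 = 432 \cdot \frac{1}{358} - 336545 = \frac{216}{179} - 336545 = - \frac{60241339}{179}$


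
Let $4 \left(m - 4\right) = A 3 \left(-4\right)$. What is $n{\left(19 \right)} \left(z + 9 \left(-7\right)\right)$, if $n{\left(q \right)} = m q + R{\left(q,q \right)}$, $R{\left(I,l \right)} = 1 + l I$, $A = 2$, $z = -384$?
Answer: $-144828$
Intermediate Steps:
$m = -2$ ($m = 4 + \frac{2 \cdot 3 \left(-4\right)}{4} = 4 + \frac{6 \left(-4\right)}{4} = 4 + \frac{1}{4} \left(-24\right) = 4 - 6 = -2$)
$R{\left(I,l \right)} = 1 + I l$
$n{\left(q \right)} = 1 + q^{2} - 2 q$ ($n{\left(q \right)} = - 2 q + \left(1 + q q\right) = - 2 q + \left(1 + q^{2}\right) = 1 + q^{2} - 2 q$)
$n{\left(19 \right)} \left(z + 9 \left(-7\right)\right) = \left(1 + 19^{2} - 38\right) \left(-384 + 9 \left(-7\right)\right) = \left(1 + 361 - 38\right) \left(-384 - 63\right) = 324 \left(-447\right) = -144828$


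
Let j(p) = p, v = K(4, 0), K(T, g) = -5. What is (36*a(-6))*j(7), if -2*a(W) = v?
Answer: 630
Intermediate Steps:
v = -5
a(W) = 5/2 (a(W) = -1/2*(-5) = 5/2)
(36*a(-6))*j(7) = (36*(5/2))*7 = 90*7 = 630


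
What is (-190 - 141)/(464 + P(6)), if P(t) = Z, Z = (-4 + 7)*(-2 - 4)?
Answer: -331/446 ≈ -0.74215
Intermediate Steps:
Z = -18 (Z = 3*(-6) = -18)
P(t) = -18
(-190 - 141)/(464 + P(6)) = (-190 - 141)/(464 - 18) = -331/446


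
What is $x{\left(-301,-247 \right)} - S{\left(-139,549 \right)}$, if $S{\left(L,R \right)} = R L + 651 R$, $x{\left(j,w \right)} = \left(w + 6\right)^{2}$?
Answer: $-223007$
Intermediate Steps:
$x{\left(j,w \right)} = \left(6 + w\right)^{2}$
$S{\left(L,R \right)} = 651 R + L R$ ($S{\left(L,R \right)} = L R + 651 R = 651 R + L R$)
$x{\left(-301,-247 \right)} - S{\left(-139,549 \right)} = \left(6 - 247\right)^{2} - 549 \left(651 - 139\right) = \left(-241\right)^{2} - 549 \cdot 512 = 58081 - 281088 = -223007$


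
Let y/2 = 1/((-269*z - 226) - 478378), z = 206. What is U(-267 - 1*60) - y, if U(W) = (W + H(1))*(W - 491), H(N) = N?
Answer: 71202756013/267009 ≈ 2.6667e+5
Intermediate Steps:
U(W) = (1 + W)*(-491 + W) (U(W) = (W + 1)*(W - 491) = (1 + W)*(-491 + W))
y = -1/267009 (y = 2/((-269*206 - 226) - 478378) = 2/((-55414 - 226) - 478378) = 2/(-55640 - 478378) = 2/(-534018) = 2*(-1/534018) = -1/267009 ≈ -3.7452e-6)
U(-267 - 1*60) - y = (-491 + (-267 - 1*60)² - 490*(-267 - 1*60)) - 1*(-1/267009) = (-491 + (-267 - 60)² - 490*(-267 - 60)) + 1/267009 = (-491 + (-327)² - 490*(-327)) + 1/267009 = (-491 + 106929 + 160230) + 1/267009 = 266668 + 1/267009 = 71202756013/267009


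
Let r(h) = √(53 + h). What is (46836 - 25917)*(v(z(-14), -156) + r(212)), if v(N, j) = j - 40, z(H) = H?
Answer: -4100124 + 20919*√265 ≈ -3.7596e+6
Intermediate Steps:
v(N, j) = -40 + j
(46836 - 25917)*(v(z(-14), -156) + r(212)) = (46836 - 25917)*((-40 - 156) + √(53 + 212)) = 20919*(-196 + √265) = -4100124 + 20919*√265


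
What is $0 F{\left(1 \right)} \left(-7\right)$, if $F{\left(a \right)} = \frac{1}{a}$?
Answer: $0$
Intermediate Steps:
$0 F{\left(1 \right)} \left(-7\right) = \frac{0}{1} \left(-7\right) = 0 \cdot 1 \left(-7\right) = 0 \left(-7\right) = 0$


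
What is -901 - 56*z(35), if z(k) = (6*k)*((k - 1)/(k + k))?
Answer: -6613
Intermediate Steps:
z(k) = -3 + 3*k (z(k) = (6*k)*((-1 + k)/((2*k))) = (6*k)*((-1 + k)*(1/(2*k))) = (6*k)*((-1 + k)/(2*k)) = -3 + 3*k)
-901 - 56*z(35) = -901 - 56*(-3 + 3*35) = -901 - 56*(-3 + 105) = -901 - 56*102 = -901 - 5712 = -6613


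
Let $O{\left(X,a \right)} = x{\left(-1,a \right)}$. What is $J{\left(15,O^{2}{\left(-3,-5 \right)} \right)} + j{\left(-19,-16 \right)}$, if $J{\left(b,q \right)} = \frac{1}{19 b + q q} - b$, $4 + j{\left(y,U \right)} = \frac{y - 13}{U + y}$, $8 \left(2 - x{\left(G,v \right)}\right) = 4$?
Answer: $- \frac{419599}{23205} \approx -18.082$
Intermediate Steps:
$x{\left(G,v \right)} = \frac{3}{2}$ ($x{\left(G,v \right)} = 2 - \frac{1}{2} = \frac{3}{2}$)
$O{\left(X,a \right)} = \frac{3}{2}$
$j{\left(y,U \right)} = -4 + \frac{-13 + y}{U + y}$ ($j{\left(y,U \right)} = -4 + \frac{y - 13}{U + y} = -4 + \frac{-13 + y}{U + y}$)
$J{\left(b,q \right)} = \frac{1}{q^{2} + 19 b} - b$ ($J{\left(b,q \right)} = \frac{1}{19 b + q^{2}} - b = \frac{1}{q^{2} + 19 b} - b$)
$J{\left(15,O^{2}{\left(-3,-5 \right)} \right)} + j{\left(-19,-16 \right)} = \frac{1 - 19 \cdot 15^{2} - 15 \left(\left(\frac{3}{2}\right)^{2}\right)^{2}}{\left(\left(\frac{3}{2}\right)^{2}\right)^{2} + 19 \cdot 15} + \frac{-13 - -64 - -57}{-16 - 19} = \frac{1 - 4275 - 15 \left(\frac{9}{4}\right)^{2}}{\left(\frac{9}{4}\right)^{2} + 285} + \frac{-13 + 64 + 57}{-35} = \frac{1 - 4275 - 15 \cdot \frac{81}{16}}{\frac{81}{16} + 285} - \frac{108}{35} = \frac{1 - 4275 - \frac{1215}{16}}{\frac{4641}{16}} - \frac{108}{35} = \frac{16}{4641} \left(- \frac{69599}{16}\right) - \frac{108}{35} = - \frac{69599}{4641} - \frac{108}{35} = - \frac{419599}{23205}$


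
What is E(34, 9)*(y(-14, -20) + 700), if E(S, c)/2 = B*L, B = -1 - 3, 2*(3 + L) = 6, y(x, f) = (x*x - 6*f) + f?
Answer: 0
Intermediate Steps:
y(x, f) = x² - 5*f (y(x, f) = (x² - 6*f) + f = x² - 5*f)
L = 0 (L = -3 + (½)*6 = -3 + 3 = 0)
B = -4
E(S, c) = 0 (E(S, c) = 2*(-4*0) = 2*0 = 0)
E(34, 9)*(y(-14, -20) + 700) = 0*(((-14)² - 5*(-20)) + 700) = 0*((196 + 100) + 700) = 0*(296 + 700) = 0*996 = 0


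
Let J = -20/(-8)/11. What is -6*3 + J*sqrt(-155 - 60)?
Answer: -18 + 5*I*sqrt(215)/22 ≈ -18.0 + 3.3325*I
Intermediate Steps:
J = 5/22 (J = -20*(-1/8)*(1/11) = (5/2)*(1/11) = 5/22 ≈ 0.22727)
-6*3 + J*sqrt(-155 - 60) = -6*3 + 5*sqrt(-155 - 60)/22 = -18 + 5*sqrt(-215)/22 = -18 + 5*(I*sqrt(215))/22 = -18 + 5*I*sqrt(215)/22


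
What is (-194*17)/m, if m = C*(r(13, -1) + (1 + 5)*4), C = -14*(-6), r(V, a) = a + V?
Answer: -1649/1512 ≈ -1.0906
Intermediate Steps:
r(V, a) = V + a
C = 84
m = 3024 (m = 84*((13 - 1) + (1 + 5)*4) = 84*(12 + 6*4) = 84*(12 + 24) = 84*36 = 3024)
(-194*17)/m = -194*17/3024 = -3298*1/3024 = -1649/1512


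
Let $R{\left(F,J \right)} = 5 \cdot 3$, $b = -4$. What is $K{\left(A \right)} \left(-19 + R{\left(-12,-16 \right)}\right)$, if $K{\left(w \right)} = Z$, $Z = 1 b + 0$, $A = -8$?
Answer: $16$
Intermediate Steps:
$R{\left(F,J \right)} = 15$
$Z = -4$ ($Z = 1 \left(-4\right) + 0 = -4 + 0 = -4$)
$K{\left(w \right)} = -4$
$K{\left(A \right)} \left(-19 + R{\left(-12,-16 \right)}\right) = - 4 \left(-19 + 15\right) = \left(-4\right) \left(-4\right) = 16$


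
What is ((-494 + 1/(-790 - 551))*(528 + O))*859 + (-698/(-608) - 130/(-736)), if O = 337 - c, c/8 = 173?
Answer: 344165295916817/1562712 ≈ 2.2024e+8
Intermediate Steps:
c = 1384 (c = 8*173 = 1384)
O = -1047 (O = 337 - 1*1384 = 337 - 1384 = -1047)
((-494 + 1/(-790 - 551))*(528 + O))*859 + (-698/(-608) - 130/(-736)) = ((-494 + 1/(-790 - 551))*(528 - 1047))*859 + (-698/(-608) - 130/(-736)) = ((-494 + 1/(-1341))*(-519))*859 + (-698*(-1/608) - 130*(-1/736)) = ((-494 - 1/1341)*(-519))*859 + (349/304 + 65/368) = -662455/1341*(-519)*859 + 4631/3496 = (114604715/447)*859 + 4631/3496 = 98445450185/447 + 4631/3496 = 344165295916817/1562712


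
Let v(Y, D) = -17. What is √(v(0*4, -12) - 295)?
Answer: 2*I*√78 ≈ 17.664*I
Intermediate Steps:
√(v(0*4, -12) - 295) = √(-17 - 295) = √(-312) = 2*I*√78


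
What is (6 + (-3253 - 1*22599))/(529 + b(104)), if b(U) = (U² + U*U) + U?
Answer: -25846/22265 ≈ -1.1608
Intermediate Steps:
b(U) = U + 2*U² (b(U) = (U² + U²) + U = 2*U² + U = U + 2*U²)
(6 + (-3253 - 1*22599))/(529 + b(104)) = (6 + (-3253 - 1*22599))/(529 + 104*(1 + 2*104)) = (6 + (-3253 - 22599))/(529 + 104*(1 + 208)) = (6 - 25852)/(529 + 104*209) = -25846/(529 + 21736) = -25846/22265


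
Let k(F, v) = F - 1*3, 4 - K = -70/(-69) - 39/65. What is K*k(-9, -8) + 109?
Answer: 7587/115 ≈ 65.974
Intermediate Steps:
K = 1237/345 (K = 4 - (-70/(-69) - 39/65) = 4 - (-70*(-1/69) - 39*1/65) = 4 - (70/69 - 3/5) = 4 - 1*143/345 = 4 - 143/345 = 1237/345 ≈ 3.5855)
k(F, v) = -3 + F (k(F, v) = F - 3 = -3 + F)
K*k(-9, -8) + 109 = 1237*(-3 - 9)/345 + 109 = (1237/345)*(-12) + 109 = -4948/115 + 109 = 7587/115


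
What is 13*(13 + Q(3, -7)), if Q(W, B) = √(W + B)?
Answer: 169 + 26*I ≈ 169.0 + 26.0*I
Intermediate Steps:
Q(W, B) = √(B + W)
13*(13 + Q(3, -7)) = 13*(13 + √(-7 + 3)) = 13*(13 + √(-4)) = 13*(13 + 2*I) = 169 + 26*I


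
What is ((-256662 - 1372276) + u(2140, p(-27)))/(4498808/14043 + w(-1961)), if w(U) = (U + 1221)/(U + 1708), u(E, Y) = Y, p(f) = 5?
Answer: -5787401848107/1148590244 ≈ -5038.7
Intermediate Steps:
w(U) = (1221 + U)/(1708 + U)
((-256662 - 1372276) + u(2140, p(-27)))/(4498808/14043 + w(-1961)) = ((-256662 - 1372276) + 5)/(4498808/14043 + (1221 - 1961)/(1708 - 1961)) = (-1628938 + 5)/(4498808*(1/14043) - 740/(-253)) = -1628933/(4498808/14043 - 1/253*(-740)) = -1628933/(4498808/14043 + 740/253) = -1628933/1148590244/3552879 = -1628933*3552879/1148590244 = -5787401848107/1148590244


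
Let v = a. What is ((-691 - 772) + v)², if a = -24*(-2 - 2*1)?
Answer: 1868689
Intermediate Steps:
a = 96 (a = -24*(-2 - 2) = -24*(-4) = 96)
v = 96
((-691 - 772) + v)² = ((-691 - 772) + 96)² = (-1463 + 96)² = (-1367)² = 1868689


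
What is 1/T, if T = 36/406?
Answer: 203/18 ≈ 11.278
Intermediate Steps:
T = 18/203 (T = 36*(1/406) = 18/203 ≈ 0.088670)
1/T = 1/(18/203) = 203/18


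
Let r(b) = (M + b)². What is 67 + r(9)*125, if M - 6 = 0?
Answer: 28192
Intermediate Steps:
M = 6 (M = 6 + 0 = 6)
r(b) = (6 + b)²
67 + r(9)*125 = 67 + (6 + 9)²*125 = 67 + 15²*125 = 67 + 225*125 = 67 + 28125 = 28192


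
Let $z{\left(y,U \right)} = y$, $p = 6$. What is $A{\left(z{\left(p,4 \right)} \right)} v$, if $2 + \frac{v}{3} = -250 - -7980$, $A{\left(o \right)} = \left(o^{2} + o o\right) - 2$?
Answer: $1622880$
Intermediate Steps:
$A{\left(o \right)} = -2 + 2 o^{2}$ ($A{\left(o \right)} = \left(o^{2} + o^{2}\right) - 2 = 2 o^{2} - 2 = -2 + 2 o^{2}$)
$v = 23184$ ($v = -6 + 3 \left(-250 - -7980\right) = -6 + 3 \left(-250 + 7980\right) = -6 + 3 \cdot 7730 = -6 + 23190 = 23184$)
$A{\left(z{\left(p,4 \right)} \right)} v = \left(-2 + 2 \cdot 6^{2}\right) 23184 = \left(-2 + 2 \cdot 36\right) 23184 = \left(-2 + 72\right) 23184 = 70 \cdot 23184 = 1622880$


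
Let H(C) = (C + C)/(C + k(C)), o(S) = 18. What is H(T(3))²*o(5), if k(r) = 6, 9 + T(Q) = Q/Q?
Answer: 1152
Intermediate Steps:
T(Q) = -8 (T(Q) = -9 + Q/Q = -9 + 1 = -8)
H(C) = 2*C/(6 + C) (H(C) = (C + C)/(C + 6) = (2*C)/(6 + C) = 2*C/(6 + C))
H(T(3))²*o(5) = (2*(-8)/(6 - 8))²*18 = (2*(-8)/(-2))²*18 = (2*(-8)*(-½))²*18 = 8²*18 = 64*18 = 1152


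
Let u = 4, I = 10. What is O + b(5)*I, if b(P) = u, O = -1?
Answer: 39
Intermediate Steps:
b(P) = 4
O + b(5)*I = -1 + 4*10 = -1 + 40 = 39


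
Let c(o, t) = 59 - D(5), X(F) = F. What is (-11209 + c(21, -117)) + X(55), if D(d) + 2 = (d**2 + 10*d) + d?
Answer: -11173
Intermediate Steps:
D(d) = -2 + d**2 + 11*d (D(d) = -2 + ((d**2 + 10*d) + d) = -2 + (d**2 + 11*d) = -2 + d**2 + 11*d)
c(o, t) = -19 (c(o, t) = 59 - (-2 + 5**2 + 11*5) = 59 - (-2 + 25 + 55) = 59 - 1*78 = 59 - 78 = -19)
(-11209 + c(21, -117)) + X(55) = (-11209 - 19) + 55 = -11228 + 55 = -11173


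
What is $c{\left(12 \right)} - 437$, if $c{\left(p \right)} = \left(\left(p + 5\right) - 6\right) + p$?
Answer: $-414$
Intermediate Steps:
$c{\left(p \right)} = -1 + 2 p$ ($c{\left(p \right)} = \left(\left(5 + p\right) - 6\right) + p = \left(-1 + p\right) + p = -1 + 2 p$)
$c{\left(12 \right)} - 437 = \left(-1 + 2 \cdot 12\right) - 437 = \left(-1 + 24\right) - 437 = 23 - 437 = -414$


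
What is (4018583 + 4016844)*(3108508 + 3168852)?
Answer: 50441268032720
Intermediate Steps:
(4018583 + 4016844)*(3108508 + 3168852) = 8035427*6277360 = 50441268032720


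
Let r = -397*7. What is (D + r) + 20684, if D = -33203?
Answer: -15298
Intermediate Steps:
r = -2779
(D + r) + 20684 = (-33203 - 2779) + 20684 = -35982 + 20684 = -15298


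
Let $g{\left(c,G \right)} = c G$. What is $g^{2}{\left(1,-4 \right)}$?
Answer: $16$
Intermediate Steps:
$g{\left(c,G \right)} = G c$
$g^{2}{\left(1,-4 \right)} = \left(\left(-4\right) 1\right)^{2} = \left(-4\right)^{2} = 16$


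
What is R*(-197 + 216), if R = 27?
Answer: 513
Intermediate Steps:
R*(-197 + 216) = 27*(-197 + 216) = 27*19 = 513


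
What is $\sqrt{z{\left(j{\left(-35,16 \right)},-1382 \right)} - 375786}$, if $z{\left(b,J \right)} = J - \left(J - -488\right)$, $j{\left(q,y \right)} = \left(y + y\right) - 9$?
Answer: $i \sqrt{376274} \approx 613.41 i$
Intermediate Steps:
$j{\left(q,y \right)} = -9 + 2 y$ ($j{\left(q,y \right)} = 2 y - 9 = -9 + 2 y$)
$z{\left(b,J \right)} = -488$ ($z{\left(b,J \right)} = J - \left(J + 488\right) = J - \left(488 + J\right) = -488$)
$\sqrt{z{\left(j{\left(-35,16 \right)},-1382 \right)} - 375786} = \sqrt{-488 - 375786} = \sqrt{-376274} = i \sqrt{376274}$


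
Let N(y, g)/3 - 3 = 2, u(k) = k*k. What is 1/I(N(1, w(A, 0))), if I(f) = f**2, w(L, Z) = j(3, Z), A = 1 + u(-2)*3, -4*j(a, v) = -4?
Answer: 1/225 ≈ 0.0044444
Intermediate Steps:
u(k) = k**2
j(a, v) = 1 (j(a, v) = -1/4*(-4) = 1)
A = 13 (A = 1 + (-2)**2*3 = 1 + 4*3 = 1 + 12 = 13)
w(L, Z) = 1
N(y, g) = 15 (N(y, g) = 9 + 3*2 = 9 + 6 = 15)
1/I(N(1, w(A, 0))) = 1/(15**2) = 1/225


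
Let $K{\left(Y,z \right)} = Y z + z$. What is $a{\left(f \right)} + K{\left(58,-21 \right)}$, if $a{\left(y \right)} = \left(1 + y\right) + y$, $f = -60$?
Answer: $-1358$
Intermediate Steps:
$K{\left(Y,z \right)} = z + Y z$
$a{\left(y \right)} = 1 + 2 y$
$a{\left(f \right)} + K{\left(58,-21 \right)} = \left(1 + 2 \left(-60\right)\right) - 21 \left(1 + 58\right) = \left(1 - 120\right) - 1239 = -119 - 1239 = -1358$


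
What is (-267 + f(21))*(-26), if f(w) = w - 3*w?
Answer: 8034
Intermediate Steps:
f(w) = -2*w
(-267 + f(21))*(-26) = (-267 - 2*21)*(-26) = (-267 - 42)*(-26) = -309*(-26) = 8034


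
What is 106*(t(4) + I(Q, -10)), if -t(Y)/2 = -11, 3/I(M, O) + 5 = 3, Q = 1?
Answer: 2173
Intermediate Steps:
I(M, O) = -3/2 (I(M, O) = 3/(-5 + 3) = 3/(-2) = 3*(-½) = -3/2)
t(Y) = 22 (t(Y) = -2*(-11) = 22)
106*(t(4) + I(Q, -10)) = 106*(22 - 3/2) = 106*(41/2) = 2173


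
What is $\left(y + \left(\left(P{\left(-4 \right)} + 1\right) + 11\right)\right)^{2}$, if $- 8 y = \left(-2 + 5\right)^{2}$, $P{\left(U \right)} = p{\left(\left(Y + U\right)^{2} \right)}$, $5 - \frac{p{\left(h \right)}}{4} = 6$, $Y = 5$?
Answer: $\frac{3025}{64} \approx 47.266$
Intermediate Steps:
$p{\left(h \right)} = -4$ ($p{\left(h \right)} = 20 - 24 = -4$)
$P{\left(U \right)} = -4$
$y = - \frac{9}{8}$ ($y = - \frac{\left(-2 + 5\right)^{2}}{8} = - \frac{3^{2}}{8} = \left(- \frac{1}{8}\right) 9 = - \frac{9}{8} \approx -1.125$)
$\left(y + \left(\left(P{\left(-4 \right)} + 1\right) + 11\right)\right)^{2} = \left(- \frac{9}{8} + \left(\left(-4 + 1\right) + 11\right)\right)^{2} = \left(- \frac{9}{8} + \left(-3 + 11\right)\right)^{2} = \left(- \frac{9}{8} + 8\right)^{2} = \left(\frac{55}{8}\right)^{2} = \frac{3025}{64}$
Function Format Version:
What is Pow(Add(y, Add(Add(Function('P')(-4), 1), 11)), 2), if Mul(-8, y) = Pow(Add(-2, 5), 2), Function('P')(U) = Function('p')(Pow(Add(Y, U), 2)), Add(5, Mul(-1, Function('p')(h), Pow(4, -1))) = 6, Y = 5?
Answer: Rational(3025, 64) ≈ 47.266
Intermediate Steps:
Function('p')(h) = -4 (Function('p')(h) = Add(20, Mul(-4, 6)) = Add(20, -24) = -4)
Function('P')(U) = -4
y = Rational(-9, 8) (y = Mul(Rational(-1, 8), Pow(Add(-2, 5), 2)) = Mul(Rational(-1, 8), Pow(3, 2)) = Mul(Rational(-1, 8), 9) = Rational(-9, 8) ≈ -1.1250)
Pow(Add(y, Add(Add(Function('P')(-4), 1), 11)), 2) = Pow(Add(Rational(-9, 8), Add(Add(-4, 1), 11)), 2) = Pow(Add(Rational(-9, 8), Add(-3, 11)), 2) = Pow(Add(Rational(-9, 8), 8), 2) = Pow(Rational(55, 8), 2) = Rational(3025, 64)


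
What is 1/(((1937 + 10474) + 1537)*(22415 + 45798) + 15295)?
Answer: 1/951450219 ≈ 1.0510e-9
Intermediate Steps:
1/(((1937 + 10474) + 1537)*(22415 + 45798) + 15295) = 1/((12411 + 1537)*68213 + 15295) = 1/(13948*68213 + 15295) = 1/(951434924 + 15295) = 1/951450219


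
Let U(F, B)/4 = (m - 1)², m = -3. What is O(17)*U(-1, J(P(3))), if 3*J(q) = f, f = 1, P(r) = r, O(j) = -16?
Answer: -1024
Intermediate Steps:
J(q) = ⅓ (J(q) = (⅓)*1 = ⅓)
U(F, B) = 64 (U(F, B) = 4*(-3 - 1)² = 4*(-4)² = 4*16 = 64)
O(17)*U(-1, J(P(3))) = -16*64 = -1024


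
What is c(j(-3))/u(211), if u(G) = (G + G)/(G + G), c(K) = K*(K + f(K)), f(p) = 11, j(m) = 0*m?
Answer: 0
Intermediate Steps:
j(m) = 0
c(K) = K*(11 + K) (c(K) = K*(K + 11) = K*(11 + K))
u(G) = 1 (u(G) = (2*G)/((2*G)) = (2*G)*(1/(2*G)) = 1)
c(j(-3))/u(211) = (0*(11 + 0))/1 = (0*11)*1 = 0*1 = 0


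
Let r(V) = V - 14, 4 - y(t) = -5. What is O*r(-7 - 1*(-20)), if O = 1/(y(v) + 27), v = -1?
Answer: -1/36 ≈ -0.027778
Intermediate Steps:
y(t) = 9 (y(t) = 4 - 1*(-5) = 4 + 5 = 9)
r(V) = -14 + V
O = 1/36 (O = 1/(9 + 27) = 1/36 ≈ 0.027778)
O*r(-7 - 1*(-20)) = (-14 + (-7 - 1*(-20)))/36 = (-14 + (-7 + 20))/36 = (-14 + 13)/36 = (1/36)*(-1) = -1/36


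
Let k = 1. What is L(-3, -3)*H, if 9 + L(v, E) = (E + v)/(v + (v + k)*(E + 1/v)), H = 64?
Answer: -7488/11 ≈ -680.73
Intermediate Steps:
L(v, E) = -9 + (E + v)/(v + (1 + v)*(E + 1/v)) (L(v, E) = -9 + (E + v)/(v + (v + 1)*(E + 1/v)) = -9 + (E + v)/(v + (1 + v)*(E + 1/v)))
L(-3, -3)*H = ((-9 - 9*(-3) - 8*(-3)² - 9*(-3)*(-3)² - 8*(-3)*(-3))/(1 - 3 + (-3)² - 3*(-3) - 3*(-3)²))*64 = ((-9 + 27 - 8*9 - 9*(-3)*9 - 72)/(1 - 3 + 9 + 9 - 3*9))*64 = ((-9 + 27 - 72 + 243 - 72)/(1 - 3 + 9 + 9 - 27))*64 = (117/(-11))*64 = -1/11*117*64 = -117/11*64 = -7488/11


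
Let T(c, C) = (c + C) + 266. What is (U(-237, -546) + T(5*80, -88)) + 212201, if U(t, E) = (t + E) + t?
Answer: 211759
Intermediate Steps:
U(t, E) = E + 2*t (U(t, E) = (E + t) + t = E + 2*t)
T(c, C) = 266 + C + c (T(c, C) = (C + c) + 266 = 266 + C + c)
(U(-237, -546) + T(5*80, -88)) + 212201 = ((-546 + 2*(-237)) + (266 - 88 + 5*80)) + 212201 = ((-546 - 474) + (266 - 88 + 400)) + 212201 = (-1020 + 578) + 212201 = -442 + 212201 = 211759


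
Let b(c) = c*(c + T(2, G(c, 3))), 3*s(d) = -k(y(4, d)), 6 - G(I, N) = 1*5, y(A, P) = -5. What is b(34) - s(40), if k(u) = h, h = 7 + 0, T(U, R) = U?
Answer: 3679/3 ≈ 1226.3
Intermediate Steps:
G(I, N) = 1 (G(I, N) = 6 - 5 = 1)
h = 7
k(u) = 7
s(d) = -7/3 (s(d) = (-1*7)/3 = (⅓)*(-7) = -7/3)
b(c) = c*(2 + c) (b(c) = c*(c + 2) = c*(2 + c))
b(34) - s(40) = 34*(2 + 34) - 1*(-7/3) = 34*36 + 7/3 = 1224 + 7/3 = 3679/3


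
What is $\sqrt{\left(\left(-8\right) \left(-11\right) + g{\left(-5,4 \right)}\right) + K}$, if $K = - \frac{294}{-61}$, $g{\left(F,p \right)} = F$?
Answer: $\frac{\sqrt{326777}}{61} \approx 9.3712$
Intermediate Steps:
$K = \frac{294}{61}$ ($K = \left(-294\right) \left(- \frac{1}{61}\right) = \frac{294}{61} \approx 4.8197$)
$\sqrt{\left(\left(-8\right) \left(-11\right) + g{\left(-5,4 \right)}\right) + K} = \sqrt{\left(\left(-8\right) \left(-11\right) - 5\right) + \frac{294}{61}} = \sqrt{\left(88 - 5\right) + \frac{294}{61}} = \sqrt{83 + \frac{294}{61}} = \sqrt{\frac{5357}{61}} = \frac{\sqrt{326777}}{61}$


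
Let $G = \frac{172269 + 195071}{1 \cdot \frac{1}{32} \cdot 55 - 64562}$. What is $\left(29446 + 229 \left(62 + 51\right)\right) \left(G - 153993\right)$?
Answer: $- \frac{5867010777271257}{688643} \approx -8.5197 \cdot 10^{9}$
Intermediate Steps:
$G = - \frac{11754880}{2065929}$ ($G = \frac{367340}{1 \cdot \frac{1}{32} \cdot 55 - 64562} = \frac{367340}{\frac{1}{32} \cdot 55 - 64562} = \frac{367340}{\frac{55}{32} - 64562} = \frac{367340}{- \frac{2065929}{32}} = 367340 \left(- \frac{32}{2065929}\right) = - \frac{11754880}{2065929} \approx -5.6899$)
$\left(29446 + 229 \left(62 + 51\right)\right) \left(G - 153993\right) = \left(29446 + 229 \left(62 + 51\right)\right) \left(- \frac{11754880}{2065929} - 153993\right) = \left(29446 + 229 \cdot 113\right) \left(- \frac{318150359377}{2065929}\right) = \left(29446 + 25877\right) \left(- \frac{318150359377}{2065929}\right) = 55323 \left(- \frac{318150359377}{2065929}\right) = - \frac{5867010777271257}{688643}$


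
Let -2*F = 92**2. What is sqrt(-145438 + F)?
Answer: 3*I*sqrt(16630) ≈ 386.87*I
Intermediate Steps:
F = -4232 (F = -1/2*92**2 = -1/2*8464 = -4232)
sqrt(-145438 + F) = sqrt(-145438 - 4232) = sqrt(-149670) = 3*I*sqrt(16630)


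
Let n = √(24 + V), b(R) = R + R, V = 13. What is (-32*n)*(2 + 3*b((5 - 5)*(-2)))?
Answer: -64*√37 ≈ -389.30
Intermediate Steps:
b(R) = 2*R
n = √37 (n = √(24 + 13) = √37 ≈ 6.0828)
(-32*n)*(2 + 3*b((5 - 5)*(-2))) = (-32*√37)*(2 + 3*(2*((5 - 5)*(-2)))) = (-32*√37)*(2 + 3*(2*(0*(-2)))) = (-32*√37)*(2 + 3*(2*0)) = (-32*√37)*(2 + 3*0) = (-32*√37)*(2 + 0) = -32*√37*2 = -64*√37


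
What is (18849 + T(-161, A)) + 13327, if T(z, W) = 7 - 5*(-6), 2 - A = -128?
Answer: 32213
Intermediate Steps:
A = 130 (A = 2 - 1*(-128) = 2 + 128 = 130)
T(z, W) = 37 (T(z, W) = 7 + 30 = 37)
(18849 + T(-161, A)) + 13327 = (18849 + 37) + 13327 = 18886 + 13327 = 32213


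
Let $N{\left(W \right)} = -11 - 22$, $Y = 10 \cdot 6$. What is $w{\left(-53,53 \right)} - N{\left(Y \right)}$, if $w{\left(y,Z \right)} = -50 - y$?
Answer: $36$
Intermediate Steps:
$Y = 60$
$N{\left(W \right)} = -33$
$w{\left(-53,53 \right)} - N{\left(Y \right)} = \left(-50 - -53\right) - -33 = \left(-50 + 53\right) + 33 = 3 + 33 = 36$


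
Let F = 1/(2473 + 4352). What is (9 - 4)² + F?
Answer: 170626/6825 ≈ 25.000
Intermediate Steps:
F = 1/6825 ≈ 0.00014652
(9 - 4)² + F = (9 - 4)² + 1/6825 = 5² + 1/6825 = 25 + 1/6825 = 170626/6825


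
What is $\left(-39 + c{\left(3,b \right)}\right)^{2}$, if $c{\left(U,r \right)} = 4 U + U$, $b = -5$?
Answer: $576$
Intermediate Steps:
$c{\left(U,r \right)} = 5 U$
$\left(-39 + c{\left(3,b \right)}\right)^{2} = \left(-39 + 5 \cdot 3\right)^{2} = \left(-39 + 15\right)^{2} = \left(-24\right)^{2} = 576$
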